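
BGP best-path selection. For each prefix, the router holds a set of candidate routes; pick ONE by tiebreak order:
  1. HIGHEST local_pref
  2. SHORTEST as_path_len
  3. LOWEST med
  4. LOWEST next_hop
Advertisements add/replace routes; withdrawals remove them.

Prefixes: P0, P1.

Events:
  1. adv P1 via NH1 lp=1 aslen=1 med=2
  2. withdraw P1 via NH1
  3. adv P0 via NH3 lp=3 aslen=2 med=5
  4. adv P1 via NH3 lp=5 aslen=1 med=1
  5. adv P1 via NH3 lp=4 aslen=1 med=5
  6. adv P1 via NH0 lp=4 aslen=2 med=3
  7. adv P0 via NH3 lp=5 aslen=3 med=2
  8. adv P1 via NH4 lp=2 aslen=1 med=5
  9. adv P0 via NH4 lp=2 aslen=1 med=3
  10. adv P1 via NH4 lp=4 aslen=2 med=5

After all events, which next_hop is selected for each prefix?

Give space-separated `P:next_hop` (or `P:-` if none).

Op 1: best P0=- P1=NH1
Op 2: best P0=- P1=-
Op 3: best P0=NH3 P1=-
Op 4: best P0=NH3 P1=NH3
Op 5: best P0=NH3 P1=NH3
Op 6: best P0=NH3 P1=NH3
Op 7: best P0=NH3 P1=NH3
Op 8: best P0=NH3 P1=NH3
Op 9: best P0=NH3 P1=NH3
Op 10: best P0=NH3 P1=NH3

Answer: P0:NH3 P1:NH3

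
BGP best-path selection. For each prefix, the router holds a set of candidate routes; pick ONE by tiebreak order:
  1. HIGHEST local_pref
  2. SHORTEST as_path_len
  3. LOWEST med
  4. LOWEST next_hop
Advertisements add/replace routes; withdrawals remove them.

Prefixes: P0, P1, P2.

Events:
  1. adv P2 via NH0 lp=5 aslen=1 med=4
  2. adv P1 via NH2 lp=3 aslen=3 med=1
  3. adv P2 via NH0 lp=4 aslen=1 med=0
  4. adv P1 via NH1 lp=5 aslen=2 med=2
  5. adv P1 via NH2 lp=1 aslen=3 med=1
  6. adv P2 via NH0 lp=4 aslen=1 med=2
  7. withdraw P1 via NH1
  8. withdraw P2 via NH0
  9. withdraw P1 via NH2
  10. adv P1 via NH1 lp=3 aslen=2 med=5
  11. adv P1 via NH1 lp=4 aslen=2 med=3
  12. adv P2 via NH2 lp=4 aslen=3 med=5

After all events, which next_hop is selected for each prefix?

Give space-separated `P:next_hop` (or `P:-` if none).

Answer: P0:- P1:NH1 P2:NH2

Derivation:
Op 1: best P0=- P1=- P2=NH0
Op 2: best P0=- P1=NH2 P2=NH0
Op 3: best P0=- P1=NH2 P2=NH0
Op 4: best P0=- P1=NH1 P2=NH0
Op 5: best P0=- P1=NH1 P2=NH0
Op 6: best P0=- P1=NH1 P2=NH0
Op 7: best P0=- P1=NH2 P2=NH0
Op 8: best P0=- P1=NH2 P2=-
Op 9: best P0=- P1=- P2=-
Op 10: best P0=- P1=NH1 P2=-
Op 11: best P0=- P1=NH1 P2=-
Op 12: best P0=- P1=NH1 P2=NH2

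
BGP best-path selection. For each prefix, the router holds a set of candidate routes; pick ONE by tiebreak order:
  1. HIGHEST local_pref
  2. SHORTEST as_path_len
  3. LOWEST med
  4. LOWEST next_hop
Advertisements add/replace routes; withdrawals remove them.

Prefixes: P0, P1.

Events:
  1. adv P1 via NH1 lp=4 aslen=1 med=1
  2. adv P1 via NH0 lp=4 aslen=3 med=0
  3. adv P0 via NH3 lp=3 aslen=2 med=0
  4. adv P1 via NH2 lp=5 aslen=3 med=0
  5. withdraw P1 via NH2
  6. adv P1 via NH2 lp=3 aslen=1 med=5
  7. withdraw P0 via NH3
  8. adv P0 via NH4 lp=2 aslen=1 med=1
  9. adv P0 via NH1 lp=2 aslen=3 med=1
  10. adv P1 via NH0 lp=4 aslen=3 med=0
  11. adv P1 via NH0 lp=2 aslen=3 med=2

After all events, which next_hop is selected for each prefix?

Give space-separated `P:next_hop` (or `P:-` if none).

Answer: P0:NH4 P1:NH1

Derivation:
Op 1: best P0=- P1=NH1
Op 2: best P0=- P1=NH1
Op 3: best P0=NH3 P1=NH1
Op 4: best P0=NH3 P1=NH2
Op 5: best P0=NH3 P1=NH1
Op 6: best P0=NH3 P1=NH1
Op 7: best P0=- P1=NH1
Op 8: best P0=NH4 P1=NH1
Op 9: best P0=NH4 P1=NH1
Op 10: best P0=NH4 P1=NH1
Op 11: best P0=NH4 P1=NH1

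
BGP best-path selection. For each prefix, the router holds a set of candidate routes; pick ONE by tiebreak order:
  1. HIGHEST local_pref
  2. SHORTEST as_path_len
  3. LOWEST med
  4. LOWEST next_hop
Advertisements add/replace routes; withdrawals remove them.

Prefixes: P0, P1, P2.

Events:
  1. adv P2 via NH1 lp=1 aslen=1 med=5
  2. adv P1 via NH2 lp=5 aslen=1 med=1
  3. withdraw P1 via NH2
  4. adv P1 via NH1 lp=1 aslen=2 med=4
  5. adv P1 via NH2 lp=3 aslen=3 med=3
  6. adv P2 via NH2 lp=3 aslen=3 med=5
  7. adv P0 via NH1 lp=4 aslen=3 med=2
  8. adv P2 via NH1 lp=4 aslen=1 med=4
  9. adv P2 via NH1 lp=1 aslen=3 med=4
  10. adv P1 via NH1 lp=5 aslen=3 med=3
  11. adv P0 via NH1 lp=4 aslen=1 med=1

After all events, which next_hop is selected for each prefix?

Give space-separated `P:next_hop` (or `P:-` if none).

Answer: P0:NH1 P1:NH1 P2:NH2

Derivation:
Op 1: best P0=- P1=- P2=NH1
Op 2: best P0=- P1=NH2 P2=NH1
Op 3: best P0=- P1=- P2=NH1
Op 4: best P0=- P1=NH1 P2=NH1
Op 5: best P0=- P1=NH2 P2=NH1
Op 6: best P0=- P1=NH2 P2=NH2
Op 7: best P0=NH1 P1=NH2 P2=NH2
Op 8: best P0=NH1 P1=NH2 P2=NH1
Op 9: best P0=NH1 P1=NH2 P2=NH2
Op 10: best P0=NH1 P1=NH1 P2=NH2
Op 11: best P0=NH1 P1=NH1 P2=NH2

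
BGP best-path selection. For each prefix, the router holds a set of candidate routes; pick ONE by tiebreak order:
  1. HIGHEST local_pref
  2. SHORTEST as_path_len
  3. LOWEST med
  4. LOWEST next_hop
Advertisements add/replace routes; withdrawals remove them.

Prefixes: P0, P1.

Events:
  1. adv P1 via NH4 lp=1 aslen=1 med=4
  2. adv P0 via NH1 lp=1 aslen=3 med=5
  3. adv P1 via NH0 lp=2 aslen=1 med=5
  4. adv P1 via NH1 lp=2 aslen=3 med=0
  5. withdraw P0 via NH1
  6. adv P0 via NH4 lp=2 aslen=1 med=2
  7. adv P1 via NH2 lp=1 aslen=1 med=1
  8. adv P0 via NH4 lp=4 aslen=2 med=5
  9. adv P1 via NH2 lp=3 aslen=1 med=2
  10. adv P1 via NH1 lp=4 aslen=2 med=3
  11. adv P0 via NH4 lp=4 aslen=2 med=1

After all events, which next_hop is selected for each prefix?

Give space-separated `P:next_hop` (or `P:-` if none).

Answer: P0:NH4 P1:NH1

Derivation:
Op 1: best P0=- P1=NH4
Op 2: best P0=NH1 P1=NH4
Op 3: best P0=NH1 P1=NH0
Op 4: best P0=NH1 P1=NH0
Op 5: best P0=- P1=NH0
Op 6: best P0=NH4 P1=NH0
Op 7: best P0=NH4 P1=NH0
Op 8: best P0=NH4 P1=NH0
Op 9: best P0=NH4 P1=NH2
Op 10: best P0=NH4 P1=NH1
Op 11: best P0=NH4 P1=NH1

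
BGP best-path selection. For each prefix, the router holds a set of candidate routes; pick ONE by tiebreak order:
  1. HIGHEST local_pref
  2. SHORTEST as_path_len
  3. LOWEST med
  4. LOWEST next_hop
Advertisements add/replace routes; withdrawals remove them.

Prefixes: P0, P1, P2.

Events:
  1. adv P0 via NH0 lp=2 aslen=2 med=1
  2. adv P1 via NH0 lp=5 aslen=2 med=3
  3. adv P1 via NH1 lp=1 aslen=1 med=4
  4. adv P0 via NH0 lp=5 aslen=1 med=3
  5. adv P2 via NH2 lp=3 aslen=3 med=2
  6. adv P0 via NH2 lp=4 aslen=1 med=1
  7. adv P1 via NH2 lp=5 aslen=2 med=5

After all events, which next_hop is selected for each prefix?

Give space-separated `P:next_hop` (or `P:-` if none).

Answer: P0:NH0 P1:NH0 P2:NH2

Derivation:
Op 1: best P0=NH0 P1=- P2=-
Op 2: best P0=NH0 P1=NH0 P2=-
Op 3: best P0=NH0 P1=NH0 P2=-
Op 4: best P0=NH0 P1=NH0 P2=-
Op 5: best P0=NH0 P1=NH0 P2=NH2
Op 6: best P0=NH0 P1=NH0 P2=NH2
Op 7: best P0=NH0 P1=NH0 P2=NH2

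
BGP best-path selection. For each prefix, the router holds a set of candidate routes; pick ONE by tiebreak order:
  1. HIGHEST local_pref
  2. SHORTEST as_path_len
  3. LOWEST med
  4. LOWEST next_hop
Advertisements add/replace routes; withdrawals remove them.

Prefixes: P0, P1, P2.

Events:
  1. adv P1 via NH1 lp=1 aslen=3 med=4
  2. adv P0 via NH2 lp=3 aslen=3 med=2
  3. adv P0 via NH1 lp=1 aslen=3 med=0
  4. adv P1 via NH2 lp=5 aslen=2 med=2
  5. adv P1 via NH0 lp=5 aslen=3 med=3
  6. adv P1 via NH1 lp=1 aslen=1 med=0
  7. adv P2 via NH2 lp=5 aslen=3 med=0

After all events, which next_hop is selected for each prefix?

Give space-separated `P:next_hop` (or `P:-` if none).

Op 1: best P0=- P1=NH1 P2=-
Op 2: best P0=NH2 P1=NH1 P2=-
Op 3: best P0=NH2 P1=NH1 P2=-
Op 4: best P0=NH2 P1=NH2 P2=-
Op 5: best P0=NH2 P1=NH2 P2=-
Op 6: best P0=NH2 P1=NH2 P2=-
Op 7: best P0=NH2 P1=NH2 P2=NH2

Answer: P0:NH2 P1:NH2 P2:NH2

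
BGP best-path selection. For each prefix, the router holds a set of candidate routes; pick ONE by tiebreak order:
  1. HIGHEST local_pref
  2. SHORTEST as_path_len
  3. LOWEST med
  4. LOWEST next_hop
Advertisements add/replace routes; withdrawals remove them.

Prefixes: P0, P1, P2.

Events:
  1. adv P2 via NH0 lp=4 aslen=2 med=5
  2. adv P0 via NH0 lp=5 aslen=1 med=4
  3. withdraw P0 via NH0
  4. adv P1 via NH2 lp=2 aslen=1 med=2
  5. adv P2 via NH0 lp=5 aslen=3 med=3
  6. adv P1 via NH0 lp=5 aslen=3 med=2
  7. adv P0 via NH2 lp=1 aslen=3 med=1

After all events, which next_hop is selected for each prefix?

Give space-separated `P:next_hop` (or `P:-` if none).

Answer: P0:NH2 P1:NH0 P2:NH0

Derivation:
Op 1: best P0=- P1=- P2=NH0
Op 2: best P0=NH0 P1=- P2=NH0
Op 3: best P0=- P1=- P2=NH0
Op 4: best P0=- P1=NH2 P2=NH0
Op 5: best P0=- P1=NH2 P2=NH0
Op 6: best P0=- P1=NH0 P2=NH0
Op 7: best P0=NH2 P1=NH0 P2=NH0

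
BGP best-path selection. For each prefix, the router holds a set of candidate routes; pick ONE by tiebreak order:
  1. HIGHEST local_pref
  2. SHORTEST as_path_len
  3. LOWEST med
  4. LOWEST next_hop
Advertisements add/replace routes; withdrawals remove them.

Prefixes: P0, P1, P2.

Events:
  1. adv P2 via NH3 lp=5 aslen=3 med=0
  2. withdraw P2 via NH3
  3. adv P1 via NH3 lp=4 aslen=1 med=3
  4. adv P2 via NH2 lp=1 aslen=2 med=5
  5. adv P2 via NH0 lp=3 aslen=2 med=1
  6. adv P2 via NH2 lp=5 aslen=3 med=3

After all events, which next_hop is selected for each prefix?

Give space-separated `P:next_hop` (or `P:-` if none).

Op 1: best P0=- P1=- P2=NH3
Op 2: best P0=- P1=- P2=-
Op 3: best P0=- P1=NH3 P2=-
Op 4: best P0=- P1=NH3 P2=NH2
Op 5: best P0=- P1=NH3 P2=NH0
Op 6: best P0=- P1=NH3 P2=NH2

Answer: P0:- P1:NH3 P2:NH2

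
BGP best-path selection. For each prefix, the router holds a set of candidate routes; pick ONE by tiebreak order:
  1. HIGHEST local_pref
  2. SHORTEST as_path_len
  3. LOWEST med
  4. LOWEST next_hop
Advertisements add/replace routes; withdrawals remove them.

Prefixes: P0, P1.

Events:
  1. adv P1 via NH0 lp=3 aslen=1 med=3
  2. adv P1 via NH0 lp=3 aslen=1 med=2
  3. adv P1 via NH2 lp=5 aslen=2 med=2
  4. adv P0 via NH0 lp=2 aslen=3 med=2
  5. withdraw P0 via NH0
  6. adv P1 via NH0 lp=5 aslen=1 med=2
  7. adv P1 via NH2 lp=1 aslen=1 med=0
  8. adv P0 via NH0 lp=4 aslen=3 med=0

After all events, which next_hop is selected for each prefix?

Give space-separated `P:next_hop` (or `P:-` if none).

Answer: P0:NH0 P1:NH0

Derivation:
Op 1: best P0=- P1=NH0
Op 2: best P0=- P1=NH0
Op 3: best P0=- P1=NH2
Op 4: best P0=NH0 P1=NH2
Op 5: best P0=- P1=NH2
Op 6: best P0=- P1=NH0
Op 7: best P0=- P1=NH0
Op 8: best P0=NH0 P1=NH0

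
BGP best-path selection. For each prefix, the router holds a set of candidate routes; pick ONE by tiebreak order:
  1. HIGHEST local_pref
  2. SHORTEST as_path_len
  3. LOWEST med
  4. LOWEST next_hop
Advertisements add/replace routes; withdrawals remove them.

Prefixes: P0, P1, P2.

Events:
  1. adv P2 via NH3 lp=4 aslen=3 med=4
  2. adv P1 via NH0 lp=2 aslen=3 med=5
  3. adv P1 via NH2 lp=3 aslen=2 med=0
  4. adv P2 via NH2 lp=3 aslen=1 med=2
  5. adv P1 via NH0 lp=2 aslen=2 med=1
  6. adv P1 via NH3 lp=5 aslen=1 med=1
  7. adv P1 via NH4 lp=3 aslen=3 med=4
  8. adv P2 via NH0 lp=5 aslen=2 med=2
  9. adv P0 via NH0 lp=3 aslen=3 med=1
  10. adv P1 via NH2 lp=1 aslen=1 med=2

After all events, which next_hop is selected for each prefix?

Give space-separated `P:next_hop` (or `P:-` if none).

Answer: P0:NH0 P1:NH3 P2:NH0

Derivation:
Op 1: best P0=- P1=- P2=NH3
Op 2: best P0=- P1=NH0 P2=NH3
Op 3: best P0=- P1=NH2 P2=NH3
Op 4: best P0=- P1=NH2 P2=NH3
Op 5: best P0=- P1=NH2 P2=NH3
Op 6: best P0=- P1=NH3 P2=NH3
Op 7: best P0=- P1=NH3 P2=NH3
Op 8: best P0=- P1=NH3 P2=NH0
Op 9: best P0=NH0 P1=NH3 P2=NH0
Op 10: best P0=NH0 P1=NH3 P2=NH0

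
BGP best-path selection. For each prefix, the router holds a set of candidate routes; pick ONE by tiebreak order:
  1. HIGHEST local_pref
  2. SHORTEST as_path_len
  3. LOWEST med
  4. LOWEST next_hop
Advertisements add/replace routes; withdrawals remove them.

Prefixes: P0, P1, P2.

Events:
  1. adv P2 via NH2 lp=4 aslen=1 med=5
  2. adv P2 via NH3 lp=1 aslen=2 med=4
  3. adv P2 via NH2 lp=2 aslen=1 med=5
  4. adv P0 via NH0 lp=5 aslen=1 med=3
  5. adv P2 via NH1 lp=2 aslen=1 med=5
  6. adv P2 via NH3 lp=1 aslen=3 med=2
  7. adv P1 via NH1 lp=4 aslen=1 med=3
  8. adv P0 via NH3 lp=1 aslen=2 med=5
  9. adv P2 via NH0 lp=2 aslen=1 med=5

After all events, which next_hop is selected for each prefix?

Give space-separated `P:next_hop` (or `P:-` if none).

Answer: P0:NH0 P1:NH1 P2:NH0

Derivation:
Op 1: best P0=- P1=- P2=NH2
Op 2: best P0=- P1=- P2=NH2
Op 3: best P0=- P1=- P2=NH2
Op 4: best P0=NH0 P1=- P2=NH2
Op 5: best P0=NH0 P1=- P2=NH1
Op 6: best P0=NH0 P1=- P2=NH1
Op 7: best P0=NH0 P1=NH1 P2=NH1
Op 8: best P0=NH0 P1=NH1 P2=NH1
Op 9: best P0=NH0 P1=NH1 P2=NH0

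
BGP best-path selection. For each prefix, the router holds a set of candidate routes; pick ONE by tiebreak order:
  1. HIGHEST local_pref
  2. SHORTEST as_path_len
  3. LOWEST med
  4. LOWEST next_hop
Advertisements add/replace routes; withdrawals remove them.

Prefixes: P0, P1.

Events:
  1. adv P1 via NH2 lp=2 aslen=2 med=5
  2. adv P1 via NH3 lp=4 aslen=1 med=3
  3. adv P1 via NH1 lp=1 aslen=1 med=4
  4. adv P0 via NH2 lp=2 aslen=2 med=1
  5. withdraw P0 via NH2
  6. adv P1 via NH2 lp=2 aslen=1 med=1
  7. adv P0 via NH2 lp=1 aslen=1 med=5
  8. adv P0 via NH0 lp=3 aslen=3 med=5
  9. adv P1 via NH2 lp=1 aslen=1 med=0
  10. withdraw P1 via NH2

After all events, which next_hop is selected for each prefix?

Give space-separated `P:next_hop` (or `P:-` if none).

Op 1: best P0=- P1=NH2
Op 2: best P0=- P1=NH3
Op 3: best P0=- P1=NH3
Op 4: best P0=NH2 P1=NH3
Op 5: best P0=- P1=NH3
Op 6: best P0=- P1=NH3
Op 7: best P0=NH2 P1=NH3
Op 8: best P0=NH0 P1=NH3
Op 9: best P0=NH0 P1=NH3
Op 10: best P0=NH0 P1=NH3

Answer: P0:NH0 P1:NH3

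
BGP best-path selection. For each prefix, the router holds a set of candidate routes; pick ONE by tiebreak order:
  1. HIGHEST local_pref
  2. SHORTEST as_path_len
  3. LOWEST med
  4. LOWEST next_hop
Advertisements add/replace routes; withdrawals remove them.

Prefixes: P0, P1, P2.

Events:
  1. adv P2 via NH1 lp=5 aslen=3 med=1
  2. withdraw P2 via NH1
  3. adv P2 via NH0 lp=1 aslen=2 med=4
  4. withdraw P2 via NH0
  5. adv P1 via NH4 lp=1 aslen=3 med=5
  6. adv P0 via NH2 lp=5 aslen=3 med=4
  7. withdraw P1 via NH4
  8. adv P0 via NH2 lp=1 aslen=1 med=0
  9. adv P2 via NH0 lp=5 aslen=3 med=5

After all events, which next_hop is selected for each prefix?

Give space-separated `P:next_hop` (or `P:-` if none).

Answer: P0:NH2 P1:- P2:NH0

Derivation:
Op 1: best P0=- P1=- P2=NH1
Op 2: best P0=- P1=- P2=-
Op 3: best P0=- P1=- P2=NH0
Op 4: best P0=- P1=- P2=-
Op 5: best P0=- P1=NH4 P2=-
Op 6: best P0=NH2 P1=NH4 P2=-
Op 7: best P0=NH2 P1=- P2=-
Op 8: best P0=NH2 P1=- P2=-
Op 9: best P0=NH2 P1=- P2=NH0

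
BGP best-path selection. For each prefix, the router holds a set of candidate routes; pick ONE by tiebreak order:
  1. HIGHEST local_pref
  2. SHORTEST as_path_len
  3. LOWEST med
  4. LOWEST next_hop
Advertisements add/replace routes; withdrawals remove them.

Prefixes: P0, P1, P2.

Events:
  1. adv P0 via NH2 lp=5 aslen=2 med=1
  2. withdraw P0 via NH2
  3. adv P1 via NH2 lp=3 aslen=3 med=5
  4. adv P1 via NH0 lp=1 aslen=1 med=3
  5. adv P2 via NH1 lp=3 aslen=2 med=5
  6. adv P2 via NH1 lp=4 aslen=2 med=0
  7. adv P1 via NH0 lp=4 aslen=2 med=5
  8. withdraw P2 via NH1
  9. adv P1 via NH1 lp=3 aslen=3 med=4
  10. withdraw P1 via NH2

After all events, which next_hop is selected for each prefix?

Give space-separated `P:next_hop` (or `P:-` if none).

Answer: P0:- P1:NH0 P2:-

Derivation:
Op 1: best P0=NH2 P1=- P2=-
Op 2: best P0=- P1=- P2=-
Op 3: best P0=- P1=NH2 P2=-
Op 4: best P0=- P1=NH2 P2=-
Op 5: best P0=- P1=NH2 P2=NH1
Op 6: best P0=- P1=NH2 P2=NH1
Op 7: best P0=- P1=NH0 P2=NH1
Op 8: best P0=- P1=NH0 P2=-
Op 9: best P0=- P1=NH0 P2=-
Op 10: best P0=- P1=NH0 P2=-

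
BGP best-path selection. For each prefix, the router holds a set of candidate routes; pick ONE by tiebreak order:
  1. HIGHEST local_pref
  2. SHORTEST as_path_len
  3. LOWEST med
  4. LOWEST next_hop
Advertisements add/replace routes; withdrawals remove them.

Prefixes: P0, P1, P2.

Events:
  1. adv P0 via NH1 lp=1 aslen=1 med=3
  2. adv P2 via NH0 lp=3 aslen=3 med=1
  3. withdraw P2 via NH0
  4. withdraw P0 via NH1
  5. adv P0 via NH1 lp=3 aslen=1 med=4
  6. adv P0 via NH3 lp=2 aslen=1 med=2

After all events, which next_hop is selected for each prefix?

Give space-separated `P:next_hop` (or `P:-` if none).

Answer: P0:NH1 P1:- P2:-

Derivation:
Op 1: best P0=NH1 P1=- P2=-
Op 2: best P0=NH1 P1=- P2=NH0
Op 3: best P0=NH1 P1=- P2=-
Op 4: best P0=- P1=- P2=-
Op 5: best P0=NH1 P1=- P2=-
Op 6: best P0=NH1 P1=- P2=-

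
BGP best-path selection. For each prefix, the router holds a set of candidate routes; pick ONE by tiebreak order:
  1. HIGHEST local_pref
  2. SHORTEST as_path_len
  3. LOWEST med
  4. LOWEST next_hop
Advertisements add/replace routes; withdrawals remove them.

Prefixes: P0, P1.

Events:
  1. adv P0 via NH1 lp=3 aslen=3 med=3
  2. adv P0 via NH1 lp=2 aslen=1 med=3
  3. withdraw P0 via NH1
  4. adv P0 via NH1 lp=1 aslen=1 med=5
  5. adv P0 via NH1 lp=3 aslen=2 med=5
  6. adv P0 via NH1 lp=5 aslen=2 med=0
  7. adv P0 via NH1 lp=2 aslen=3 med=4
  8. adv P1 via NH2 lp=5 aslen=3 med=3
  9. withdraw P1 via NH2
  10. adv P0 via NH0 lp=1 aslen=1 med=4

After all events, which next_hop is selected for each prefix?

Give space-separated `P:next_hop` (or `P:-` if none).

Answer: P0:NH1 P1:-

Derivation:
Op 1: best P0=NH1 P1=-
Op 2: best P0=NH1 P1=-
Op 3: best P0=- P1=-
Op 4: best P0=NH1 P1=-
Op 5: best P0=NH1 P1=-
Op 6: best P0=NH1 P1=-
Op 7: best P0=NH1 P1=-
Op 8: best P0=NH1 P1=NH2
Op 9: best P0=NH1 P1=-
Op 10: best P0=NH1 P1=-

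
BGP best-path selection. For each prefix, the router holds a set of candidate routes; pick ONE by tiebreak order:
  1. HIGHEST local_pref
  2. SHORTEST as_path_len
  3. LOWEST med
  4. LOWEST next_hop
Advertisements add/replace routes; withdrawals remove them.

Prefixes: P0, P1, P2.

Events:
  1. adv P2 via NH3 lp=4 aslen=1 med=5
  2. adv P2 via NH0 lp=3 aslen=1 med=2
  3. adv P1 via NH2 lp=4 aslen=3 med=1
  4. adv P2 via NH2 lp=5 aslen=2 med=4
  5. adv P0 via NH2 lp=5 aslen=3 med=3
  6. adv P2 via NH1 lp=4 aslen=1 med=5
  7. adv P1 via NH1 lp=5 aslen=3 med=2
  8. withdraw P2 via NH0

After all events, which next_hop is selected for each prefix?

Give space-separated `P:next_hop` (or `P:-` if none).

Answer: P0:NH2 P1:NH1 P2:NH2

Derivation:
Op 1: best P0=- P1=- P2=NH3
Op 2: best P0=- P1=- P2=NH3
Op 3: best P0=- P1=NH2 P2=NH3
Op 4: best P0=- P1=NH2 P2=NH2
Op 5: best P0=NH2 P1=NH2 P2=NH2
Op 6: best P0=NH2 P1=NH2 P2=NH2
Op 7: best P0=NH2 P1=NH1 P2=NH2
Op 8: best P0=NH2 P1=NH1 P2=NH2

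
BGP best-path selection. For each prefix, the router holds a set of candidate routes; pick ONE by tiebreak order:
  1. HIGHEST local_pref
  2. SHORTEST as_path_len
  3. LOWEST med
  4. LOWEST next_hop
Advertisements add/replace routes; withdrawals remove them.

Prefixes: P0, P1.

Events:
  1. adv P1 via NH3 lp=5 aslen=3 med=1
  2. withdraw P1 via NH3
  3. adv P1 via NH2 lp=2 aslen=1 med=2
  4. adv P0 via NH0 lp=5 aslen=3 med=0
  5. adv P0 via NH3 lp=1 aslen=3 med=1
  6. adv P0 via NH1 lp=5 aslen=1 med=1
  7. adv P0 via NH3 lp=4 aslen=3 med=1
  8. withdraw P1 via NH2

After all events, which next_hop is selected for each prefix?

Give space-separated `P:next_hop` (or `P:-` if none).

Op 1: best P0=- P1=NH3
Op 2: best P0=- P1=-
Op 3: best P0=- P1=NH2
Op 4: best P0=NH0 P1=NH2
Op 5: best P0=NH0 P1=NH2
Op 6: best P0=NH1 P1=NH2
Op 7: best P0=NH1 P1=NH2
Op 8: best P0=NH1 P1=-

Answer: P0:NH1 P1:-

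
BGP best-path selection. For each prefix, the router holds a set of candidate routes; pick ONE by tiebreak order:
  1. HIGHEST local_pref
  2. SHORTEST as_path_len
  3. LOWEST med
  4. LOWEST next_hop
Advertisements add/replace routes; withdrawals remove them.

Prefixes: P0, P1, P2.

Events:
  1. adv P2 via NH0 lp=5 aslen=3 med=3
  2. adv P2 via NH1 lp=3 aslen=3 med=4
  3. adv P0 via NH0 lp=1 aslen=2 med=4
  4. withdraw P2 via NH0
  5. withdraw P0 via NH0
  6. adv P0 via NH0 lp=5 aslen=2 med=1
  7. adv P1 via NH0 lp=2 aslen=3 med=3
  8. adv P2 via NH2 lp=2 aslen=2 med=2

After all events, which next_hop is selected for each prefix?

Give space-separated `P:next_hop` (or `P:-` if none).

Answer: P0:NH0 P1:NH0 P2:NH1

Derivation:
Op 1: best P0=- P1=- P2=NH0
Op 2: best P0=- P1=- P2=NH0
Op 3: best P0=NH0 P1=- P2=NH0
Op 4: best P0=NH0 P1=- P2=NH1
Op 5: best P0=- P1=- P2=NH1
Op 6: best P0=NH0 P1=- P2=NH1
Op 7: best P0=NH0 P1=NH0 P2=NH1
Op 8: best P0=NH0 P1=NH0 P2=NH1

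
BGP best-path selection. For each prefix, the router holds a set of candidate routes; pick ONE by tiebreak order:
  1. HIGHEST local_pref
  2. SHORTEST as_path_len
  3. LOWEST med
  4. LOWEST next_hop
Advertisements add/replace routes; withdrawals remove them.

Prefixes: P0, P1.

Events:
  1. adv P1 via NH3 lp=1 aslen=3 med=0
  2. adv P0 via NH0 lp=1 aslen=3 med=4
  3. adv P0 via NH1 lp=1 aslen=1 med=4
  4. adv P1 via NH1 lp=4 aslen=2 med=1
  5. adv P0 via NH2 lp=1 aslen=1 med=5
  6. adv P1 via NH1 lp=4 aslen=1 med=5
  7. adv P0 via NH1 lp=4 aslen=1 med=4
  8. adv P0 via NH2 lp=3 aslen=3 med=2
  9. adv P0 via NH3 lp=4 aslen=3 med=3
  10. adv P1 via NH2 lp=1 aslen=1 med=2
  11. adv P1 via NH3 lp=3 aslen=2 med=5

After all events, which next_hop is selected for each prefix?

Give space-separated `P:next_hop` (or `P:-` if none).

Answer: P0:NH1 P1:NH1

Derivation:
Op 1: best P0=- P1=NH3
Op 2: best P0=NH0 P1=NH3
Op 3: best P0=NH1 P1=NH3
Op 4: best P0=NH1 P1=NH1
Op 5: best P0=NH1 P1=NH1
Op 6: best P0=NH1 P1=NH1
Op 7: best P0=NH1 P1=NH1
Op 8: best P0=NH1 P1=NH1
Op 9: best P0=NH1 P1=NH1
Op 10: best P0=NH1 P1=NH1
Op 11: best P0=NH1 P1=NH1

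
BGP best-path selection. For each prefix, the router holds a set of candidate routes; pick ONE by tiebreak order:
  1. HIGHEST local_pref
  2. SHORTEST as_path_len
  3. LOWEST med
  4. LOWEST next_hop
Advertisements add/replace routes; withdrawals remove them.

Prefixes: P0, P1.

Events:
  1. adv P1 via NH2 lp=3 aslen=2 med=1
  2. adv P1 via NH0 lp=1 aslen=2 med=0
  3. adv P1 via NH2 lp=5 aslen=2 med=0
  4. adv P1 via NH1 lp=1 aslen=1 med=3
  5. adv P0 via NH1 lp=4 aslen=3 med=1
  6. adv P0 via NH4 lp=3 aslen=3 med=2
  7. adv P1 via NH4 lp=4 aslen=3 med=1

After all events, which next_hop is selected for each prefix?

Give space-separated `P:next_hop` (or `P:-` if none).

Answer: P0:NH1 P1:NH2

Derivation:
Op 1: best P0=- P1=NH2
Op 2: best P0=- P1=NH2
Op 3: best P0=- P1=NH2
Op 4: best P0=- P1=NH2
Op 5: best P0=NH1 P1=NH2
Op 6: best P0=NH1 P1=NH2
Op 7: best P0=NH1 P1=NH2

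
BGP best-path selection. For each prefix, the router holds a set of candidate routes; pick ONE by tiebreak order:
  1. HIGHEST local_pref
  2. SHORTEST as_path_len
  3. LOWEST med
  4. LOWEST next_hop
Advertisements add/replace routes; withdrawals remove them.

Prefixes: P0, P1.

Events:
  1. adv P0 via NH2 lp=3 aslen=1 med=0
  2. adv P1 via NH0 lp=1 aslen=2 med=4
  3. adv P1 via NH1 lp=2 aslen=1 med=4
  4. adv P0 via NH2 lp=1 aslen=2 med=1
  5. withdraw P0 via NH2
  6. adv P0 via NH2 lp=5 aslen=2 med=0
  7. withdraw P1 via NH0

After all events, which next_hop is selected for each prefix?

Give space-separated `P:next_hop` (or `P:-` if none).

Op 1: best P0=NH2 P1=-
Op 2: best P0=NH2 P1=NH0
Op 3: best P0=NH2 P1=NH1
Op 4: best P0=NH2 P1=NH1
Op 5: best P0=- P1=NH1
Op 6: best P0=NH2 P1=NH1
Op 7: best P0=NH2 P1=NH1

Answer: P0:NH2 P1:NH1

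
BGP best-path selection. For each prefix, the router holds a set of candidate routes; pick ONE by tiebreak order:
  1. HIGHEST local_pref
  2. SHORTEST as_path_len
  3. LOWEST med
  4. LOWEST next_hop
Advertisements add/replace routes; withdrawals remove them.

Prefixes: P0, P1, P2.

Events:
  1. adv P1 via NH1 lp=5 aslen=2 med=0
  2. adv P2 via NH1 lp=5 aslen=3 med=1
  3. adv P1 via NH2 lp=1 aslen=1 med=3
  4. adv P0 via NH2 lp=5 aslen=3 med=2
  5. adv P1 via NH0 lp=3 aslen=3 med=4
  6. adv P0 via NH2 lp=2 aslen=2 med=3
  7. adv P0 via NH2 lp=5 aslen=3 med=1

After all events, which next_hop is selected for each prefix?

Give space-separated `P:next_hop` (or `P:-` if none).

Op 1: best P0=- P1=NH1 P2=-
Op 2: best P0=- P1=NH1 P2=NH1
Op 3: best P0=- P1=NH1 P2=NH1
Op 4: best P0=NH2 P1=NH1 P2=NH1
Op 5: best P0=NH2 P1=NH1 P2=NH1
Op 6: best P0=NH2 P1=NH1 P2=NH1
Op 7: best P0=NH2 P1=NH1 P2=NH1

Answer: P0:NH2 P1:NH1 P2:NH1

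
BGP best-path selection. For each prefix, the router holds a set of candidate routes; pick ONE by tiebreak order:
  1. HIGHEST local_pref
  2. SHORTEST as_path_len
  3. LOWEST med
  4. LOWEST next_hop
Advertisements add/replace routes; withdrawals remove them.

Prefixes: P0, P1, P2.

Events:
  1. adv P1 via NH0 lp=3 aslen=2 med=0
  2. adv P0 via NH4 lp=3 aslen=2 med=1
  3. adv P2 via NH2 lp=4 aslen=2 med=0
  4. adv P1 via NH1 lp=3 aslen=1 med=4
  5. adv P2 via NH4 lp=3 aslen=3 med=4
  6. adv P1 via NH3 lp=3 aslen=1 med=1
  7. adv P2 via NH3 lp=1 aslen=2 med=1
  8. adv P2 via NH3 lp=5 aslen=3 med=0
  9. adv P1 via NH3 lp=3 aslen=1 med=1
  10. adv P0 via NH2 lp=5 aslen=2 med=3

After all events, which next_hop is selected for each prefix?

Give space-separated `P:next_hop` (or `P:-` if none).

Op 1: best P0=- P1=NH0 P2=-
Op 2: best P0=NH4 P1=NH0 P2=-
Op 3: best P0=NH4 P1=NH0 P2=NH2
Op 4: best P0=NH4 P1=NH1 P2=NH2
Op 5: best P0=NH4 P1=NH1 P2=NH2
Op 6: best P0=NH4 P1=NH3 P2=NH2
Op 7: best P0=NH4 P1=NH3 P2=NH2
Op 8: best P0=NH4 P1=NH3 P2=NH3
Op 9: best P0=NH4 P1=NH3 P2=NH3
Op 10: best P0=NH2 P1=NH3 P2=NH3

Answer: P0:NH2 P1:NH3 P2:NH3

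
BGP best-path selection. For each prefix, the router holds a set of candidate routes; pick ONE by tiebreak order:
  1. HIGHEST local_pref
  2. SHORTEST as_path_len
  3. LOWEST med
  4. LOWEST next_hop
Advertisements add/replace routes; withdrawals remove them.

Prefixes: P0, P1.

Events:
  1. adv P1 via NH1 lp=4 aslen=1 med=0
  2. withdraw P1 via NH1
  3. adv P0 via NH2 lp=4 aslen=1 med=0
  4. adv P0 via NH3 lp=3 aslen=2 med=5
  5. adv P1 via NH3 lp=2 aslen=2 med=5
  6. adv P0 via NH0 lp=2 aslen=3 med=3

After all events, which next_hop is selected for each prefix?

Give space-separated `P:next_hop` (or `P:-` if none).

Answer: P0:NH2 P1:NH3

Derivation:
Op 1: best P0=- P1=NH1
Op 2: best P0=- P1=-
Op 3: best P0=NH2 P1=-
Op 4: best P0=NH2 P1=-
Op 5: best P0=NH2 P1=NH3
Op 6: best P0=NH2 P1=NH3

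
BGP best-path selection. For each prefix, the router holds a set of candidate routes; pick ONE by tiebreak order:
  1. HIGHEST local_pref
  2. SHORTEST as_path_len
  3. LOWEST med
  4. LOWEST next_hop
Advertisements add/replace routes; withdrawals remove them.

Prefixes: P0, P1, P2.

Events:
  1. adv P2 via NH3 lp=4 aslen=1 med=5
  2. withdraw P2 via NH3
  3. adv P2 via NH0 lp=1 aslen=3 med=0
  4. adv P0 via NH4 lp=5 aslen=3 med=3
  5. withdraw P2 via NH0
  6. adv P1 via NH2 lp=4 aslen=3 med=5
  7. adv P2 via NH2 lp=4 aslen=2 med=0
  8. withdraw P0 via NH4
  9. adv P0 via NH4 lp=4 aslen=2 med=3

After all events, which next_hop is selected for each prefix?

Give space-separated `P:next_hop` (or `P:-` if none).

Op 1: best P0=- P1=- P2=NH3
Op 2: best P0=- P1=- P2=-
Op 3: best P0=- P1=- P2=NH0
Op 4: best P0=NH4 P1=- P2=NH0
Op 5: best P0=NH4 P1=- P2=-
Op 6: best P0=NH4 P1=NH2 P2=-
Op 7: best P0=NH4 P1=NH2 P2=NH2
Op 8: best P0=- P1=NH2 P2=NH2
Op 9: best P0=NH4 P1=NH2 P2=NH2

Answer: P0:NH4 P1:NH2 P2:NH2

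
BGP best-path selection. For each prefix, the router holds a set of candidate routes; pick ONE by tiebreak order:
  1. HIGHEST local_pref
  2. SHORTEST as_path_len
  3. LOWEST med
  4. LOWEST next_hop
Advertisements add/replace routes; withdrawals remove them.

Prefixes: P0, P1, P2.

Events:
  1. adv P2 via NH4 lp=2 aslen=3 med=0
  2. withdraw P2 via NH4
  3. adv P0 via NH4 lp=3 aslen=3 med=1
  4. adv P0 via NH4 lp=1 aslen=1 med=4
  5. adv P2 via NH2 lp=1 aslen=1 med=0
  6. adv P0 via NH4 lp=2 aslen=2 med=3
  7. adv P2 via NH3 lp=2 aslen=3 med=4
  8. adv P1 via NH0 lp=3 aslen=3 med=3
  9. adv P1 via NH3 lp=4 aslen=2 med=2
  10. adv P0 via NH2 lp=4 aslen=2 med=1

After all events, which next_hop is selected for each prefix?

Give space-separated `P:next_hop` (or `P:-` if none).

Answer: P0:NH2 P1:NH3 P2:NH3

Derivation:
Op 1: best P0=- P1=- P2=NH4
Op 2: best P0=- P1=- P2=-
Op 3: best P0=NH4 P1=- P2=-
Op 4: best P0=NH4 P1=- P2=-
Op 5: best P0=NH4 P1=- P2=NH2
Op 6: best P0=NH4 P1=- P2=NH2
Op 7: best P0=NH4 P1=- P2=NH3
Op 8: best P0=NH4 P1=NH0 P2=NH3
Op 9: best P0=NH4 P1=NH3 P2=NH3
Op 10: best P0=NH2 P1=NH3 P2=NH3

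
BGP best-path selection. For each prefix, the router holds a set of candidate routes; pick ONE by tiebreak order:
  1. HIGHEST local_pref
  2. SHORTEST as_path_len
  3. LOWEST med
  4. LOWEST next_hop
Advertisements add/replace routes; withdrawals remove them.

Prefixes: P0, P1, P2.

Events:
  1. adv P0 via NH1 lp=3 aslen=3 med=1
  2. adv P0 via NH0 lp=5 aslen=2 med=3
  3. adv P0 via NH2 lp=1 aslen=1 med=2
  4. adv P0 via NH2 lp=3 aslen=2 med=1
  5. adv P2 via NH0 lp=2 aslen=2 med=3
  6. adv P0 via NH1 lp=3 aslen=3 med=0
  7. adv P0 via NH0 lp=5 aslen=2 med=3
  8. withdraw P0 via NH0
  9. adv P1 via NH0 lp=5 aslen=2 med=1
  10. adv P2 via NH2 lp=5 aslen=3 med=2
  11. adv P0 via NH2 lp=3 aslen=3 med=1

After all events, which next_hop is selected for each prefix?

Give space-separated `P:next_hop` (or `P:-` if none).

Answer: P0:NH1 P1:NH0 P2:NH2

Derivation:
Op 1: best P0=NH1 P1=- P2=-
Op 2: best P0=NH0 P1=- P2=-
Op 3: best P0=NH0 P1=- P2=-
Op 4: best P0=NH0 P1=- P2=-
Op 5: best P0=NH0 P1=- P2=NH0
Op 6: best P0=NH0 P1=- P2=NH0
Op 7: best P0=NH0 P1=- P2=NH0
Op 8: best P0=NH2 P1=- P2=NH0
Op 9: best P0=NH2 P1=NH0 P2=NH0
Op 10: best P0=NH2 P1=NH0 P2=NH2
Op 11: best P0=NH1 P1=NH0 P2=NH2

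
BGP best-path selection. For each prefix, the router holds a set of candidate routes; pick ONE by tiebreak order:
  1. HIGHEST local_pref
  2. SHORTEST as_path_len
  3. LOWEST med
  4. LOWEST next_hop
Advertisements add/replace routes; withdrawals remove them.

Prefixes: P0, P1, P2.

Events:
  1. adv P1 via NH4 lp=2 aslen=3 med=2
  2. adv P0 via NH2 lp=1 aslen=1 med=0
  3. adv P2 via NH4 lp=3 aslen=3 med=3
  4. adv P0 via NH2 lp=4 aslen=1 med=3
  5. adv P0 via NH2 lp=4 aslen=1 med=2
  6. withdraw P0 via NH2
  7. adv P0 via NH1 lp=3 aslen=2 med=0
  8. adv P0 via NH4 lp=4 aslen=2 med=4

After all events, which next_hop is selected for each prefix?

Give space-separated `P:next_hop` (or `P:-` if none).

Op 1: best P0=- P1=NH4 P2=-
Op 2: best P0=NH2 P1=NH4 P2=-
Op 3: best P0=NH2 P1=NH4 P2=NH4
Op 4: best P0=NH2 P1=NH4 P2=NH4
Op 5: best P0=NH2 P1=NH4 P2=NH4
Op 6: best P0=- P1=NH4 P2=NH4
Op 7: best P0=NH1 P1=NH4 P2=NH4
Op 8: best P0=NH4 P1=NH4 P2=NH4

Answer: P0:NH4 P1:NH4 P2:NH4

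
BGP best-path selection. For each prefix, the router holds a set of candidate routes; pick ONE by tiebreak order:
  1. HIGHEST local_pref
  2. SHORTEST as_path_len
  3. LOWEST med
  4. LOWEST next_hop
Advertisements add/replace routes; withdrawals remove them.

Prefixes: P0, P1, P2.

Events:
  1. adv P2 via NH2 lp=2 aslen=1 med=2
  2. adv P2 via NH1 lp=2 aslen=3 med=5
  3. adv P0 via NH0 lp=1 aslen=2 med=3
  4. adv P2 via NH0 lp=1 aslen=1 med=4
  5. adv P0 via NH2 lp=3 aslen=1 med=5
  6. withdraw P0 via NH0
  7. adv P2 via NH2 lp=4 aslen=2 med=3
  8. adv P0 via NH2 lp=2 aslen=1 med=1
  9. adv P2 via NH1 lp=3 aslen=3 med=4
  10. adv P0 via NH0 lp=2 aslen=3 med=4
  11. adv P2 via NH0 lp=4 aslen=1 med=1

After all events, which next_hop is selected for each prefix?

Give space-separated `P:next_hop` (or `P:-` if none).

Answer: P0:NH2 P1:- P2:NH0

Derivation:
Op 1: best P0=- P1=- P2=NH2
Op 2: best P0=- P1=- P2=NH2
Op 3: best P0=NH0 P1=- P2=NH2
Op 4: best P0=NH0 P1=- P2=NH2
Op 5: best P0=NH2 P1=- P2=NH2
Op 6: best P0=NH2 P1=- P2=NH2
Op 7: best P0=NH2 P1=- P2=NH2
Op 8: best P0=NH2 P1=- P2=NH2
Op 9: best P0=NH2 P1=- P2=NH2
Op 10: best P0=NH2 P1=- P2=NH2
Op 11: best P0=NH2 P1=- P2=NH0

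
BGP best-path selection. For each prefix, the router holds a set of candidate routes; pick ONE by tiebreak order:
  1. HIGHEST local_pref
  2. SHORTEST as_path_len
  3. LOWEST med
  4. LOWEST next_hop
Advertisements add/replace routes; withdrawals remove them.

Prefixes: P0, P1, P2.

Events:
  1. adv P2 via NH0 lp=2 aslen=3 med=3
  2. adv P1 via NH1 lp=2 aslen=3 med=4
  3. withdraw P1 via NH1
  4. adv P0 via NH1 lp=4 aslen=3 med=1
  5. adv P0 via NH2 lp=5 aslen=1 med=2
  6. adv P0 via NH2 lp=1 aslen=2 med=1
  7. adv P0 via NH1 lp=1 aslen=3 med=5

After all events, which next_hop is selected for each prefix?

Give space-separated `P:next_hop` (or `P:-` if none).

Answer: P0:NH2 P1:- P2:NH0

Derivation:
Op 1: best P0=- P1=- P2=NH0
Op 2: best P0=- P1=NH1 P2=NH0
Op 3: best P0=- P1=- P2=NH0
Op 4: best P0=NH1 P1=- P2=NH0
Op 5: best P0=NH2 P1=- P2=NH0
Op 6: best P0=NH1 P1=- P2=NH0
Op 7: best P0=NH2 P1=- P2=NH0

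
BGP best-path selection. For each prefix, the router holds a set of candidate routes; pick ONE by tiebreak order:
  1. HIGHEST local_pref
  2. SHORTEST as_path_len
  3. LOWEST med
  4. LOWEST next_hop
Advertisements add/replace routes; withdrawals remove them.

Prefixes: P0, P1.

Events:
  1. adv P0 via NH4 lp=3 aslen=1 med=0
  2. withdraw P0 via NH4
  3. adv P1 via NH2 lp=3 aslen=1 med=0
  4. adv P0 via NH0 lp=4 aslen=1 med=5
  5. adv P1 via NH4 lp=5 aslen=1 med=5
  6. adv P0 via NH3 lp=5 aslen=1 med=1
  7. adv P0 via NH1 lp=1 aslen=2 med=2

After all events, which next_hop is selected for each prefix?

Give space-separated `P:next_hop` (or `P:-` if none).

Answer: P0:NH3 P1:NH4

Derivation:
Op 1: best P0=NH4 P1=-
Op 2: best P0=- P1=-
Op 3: best P0=- P1=NH2
Op 4: best P0=NH0 P1=NH2
Op 5: best P0=NH0 P1=NH4
Op 6: best P0=NH3 P1=NH4
Op 7: best P0=NH3 P1=NH4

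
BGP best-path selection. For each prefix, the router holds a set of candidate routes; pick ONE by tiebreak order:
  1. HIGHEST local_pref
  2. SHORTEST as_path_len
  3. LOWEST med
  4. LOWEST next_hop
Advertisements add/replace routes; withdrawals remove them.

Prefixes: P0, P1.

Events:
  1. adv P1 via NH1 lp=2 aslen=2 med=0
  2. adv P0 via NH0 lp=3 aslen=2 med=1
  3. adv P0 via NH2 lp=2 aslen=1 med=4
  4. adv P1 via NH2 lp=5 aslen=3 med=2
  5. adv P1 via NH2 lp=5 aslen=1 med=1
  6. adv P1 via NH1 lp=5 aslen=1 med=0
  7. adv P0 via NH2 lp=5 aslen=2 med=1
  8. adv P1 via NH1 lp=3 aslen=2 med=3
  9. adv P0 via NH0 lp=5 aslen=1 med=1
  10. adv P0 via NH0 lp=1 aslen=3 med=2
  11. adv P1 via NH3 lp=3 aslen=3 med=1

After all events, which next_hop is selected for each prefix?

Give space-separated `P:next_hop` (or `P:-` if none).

Answer: P0:NH2 P1:NH2

Derivation:
Op 1: best P0=- P1=NH1
Op 2: best P0=NH0 P1=NH1
Op 3: best P0=NH0 P1=NH1
Op 4: best P0=NH0 P1=NH2
Op 5: best P0=NH0 P1=NH2
Op 6: best P0=NH0 P1=NH1
Op 7: best P0=NH2 P1=NH1
Op 8: best P0=NH2 P1=NH2
Op 9: best P0=NH0 P1=NH2
Op 10: best P0=NH2 P1=NH2
Op 11: best P0=NH2 P1=NH2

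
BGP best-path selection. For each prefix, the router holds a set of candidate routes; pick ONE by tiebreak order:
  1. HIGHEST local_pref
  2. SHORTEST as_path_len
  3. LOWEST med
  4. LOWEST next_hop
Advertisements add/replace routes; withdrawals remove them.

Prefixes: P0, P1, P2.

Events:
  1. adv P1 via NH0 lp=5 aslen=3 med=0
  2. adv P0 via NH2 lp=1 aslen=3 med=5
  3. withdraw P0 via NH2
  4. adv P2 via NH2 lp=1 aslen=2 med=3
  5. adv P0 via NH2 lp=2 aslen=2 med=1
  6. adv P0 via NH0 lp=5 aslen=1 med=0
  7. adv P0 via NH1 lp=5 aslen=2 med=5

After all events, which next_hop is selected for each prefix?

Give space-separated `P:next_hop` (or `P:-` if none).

Op 1: best P0=- P1=NH0 P2=-
Op 2: best P0=NH2 P1=NH0 P2=-
Op 3: best P0=- P1=NH0 P2=-
Op 4: best P0=- P1=NH0 P2=NH2
Op 5: best P0=NH2 P1=NH0 P2=NH2
Op 6: best P0=NH0 P1=NH0 P2=NH2
Op 7: best P0=NH0 P1=NH0 P2=NH2

Answer: P0:NH0 P1:NH0 P2:NH2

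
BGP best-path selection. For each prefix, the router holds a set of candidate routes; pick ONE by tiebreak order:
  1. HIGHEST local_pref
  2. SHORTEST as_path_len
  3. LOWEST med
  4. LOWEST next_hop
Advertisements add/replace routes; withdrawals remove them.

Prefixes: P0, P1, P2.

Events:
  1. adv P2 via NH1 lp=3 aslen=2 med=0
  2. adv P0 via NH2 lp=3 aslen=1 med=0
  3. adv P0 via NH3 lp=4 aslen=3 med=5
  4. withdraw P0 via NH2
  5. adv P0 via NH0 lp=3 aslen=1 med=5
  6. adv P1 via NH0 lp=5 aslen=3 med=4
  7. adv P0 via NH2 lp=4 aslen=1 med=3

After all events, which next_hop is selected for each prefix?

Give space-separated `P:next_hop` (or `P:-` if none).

Op 1: best P0=- P1=- P2=NH1
Op 2: best P0=NH2 P1=- P2=NH1
Op 3: best P0=NH3 P1=- P2=NH1
Op 4: best P0=NH3 P1=- P2=NH1
Op 5: best P0=NH3 P1=- P2=NH1
Op 6: best P0=NH3 P1=NH0 P2=NH1
Op 7: best P0=NH2 P1=NH0 P2=NH1

Answer: P0:NH2 P1:NH0 P2:NH1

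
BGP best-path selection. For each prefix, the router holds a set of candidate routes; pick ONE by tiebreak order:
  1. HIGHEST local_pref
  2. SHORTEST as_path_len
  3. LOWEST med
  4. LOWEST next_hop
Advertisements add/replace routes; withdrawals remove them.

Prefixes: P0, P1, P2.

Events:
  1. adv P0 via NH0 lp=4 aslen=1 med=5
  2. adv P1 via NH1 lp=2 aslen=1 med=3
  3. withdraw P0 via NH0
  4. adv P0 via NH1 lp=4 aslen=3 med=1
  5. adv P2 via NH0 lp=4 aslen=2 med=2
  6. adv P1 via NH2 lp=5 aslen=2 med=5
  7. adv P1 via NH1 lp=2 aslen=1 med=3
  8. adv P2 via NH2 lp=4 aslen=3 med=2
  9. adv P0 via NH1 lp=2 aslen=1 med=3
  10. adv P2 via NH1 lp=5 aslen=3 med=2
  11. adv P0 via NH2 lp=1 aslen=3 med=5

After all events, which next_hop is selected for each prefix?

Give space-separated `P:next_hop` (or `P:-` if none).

Op 1: best P0=NH0 P1=- P2=-
Op 2: best P0=NH0 P1=NH1 P2=-
Op 3: best P0=- P1=NH1 P2=-
Op 4: best P0=NH1 P1=NH1 P2=-
Op 5: best P0=NH1 P1=NH1 P2=NH0
Op 6: best P0=NH1 P1=NH2 P2=NH0
Op 7: best P0=NH1 P1=NH2 P2=NH0
Op 8: best P0=NH1 P1=NH2 P2=NH0
Op 9: best P0=NH1 P1=NH2 P2=NH0
Op 10: best P0=NH1 P1=NH2 P2=NH1
Op 11: best P0=NH1 P1=NH2 P2=NH1

Answer: P0:NH1 P1:NH2 P2:NH1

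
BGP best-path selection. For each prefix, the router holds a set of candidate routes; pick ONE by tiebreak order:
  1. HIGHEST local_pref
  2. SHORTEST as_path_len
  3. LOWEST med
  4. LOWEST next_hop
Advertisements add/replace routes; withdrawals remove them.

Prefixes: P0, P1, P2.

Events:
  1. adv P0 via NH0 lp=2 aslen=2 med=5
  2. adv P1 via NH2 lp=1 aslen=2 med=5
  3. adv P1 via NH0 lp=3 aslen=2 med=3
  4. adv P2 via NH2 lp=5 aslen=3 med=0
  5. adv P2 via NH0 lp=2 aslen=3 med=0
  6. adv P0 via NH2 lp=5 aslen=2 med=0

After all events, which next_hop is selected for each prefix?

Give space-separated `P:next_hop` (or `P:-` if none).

Answer: P0:NH2 P1:NH0 P2:NH2

Derivation:
Op 1: best P0=NH0 P1=- P2=-
Op 2: best P0=NH0 P1=NH2 P2=-
Op 3: best P0=NH0 P1=NH0 P2=-
Op 4: best P0=NH0 P1=NH0 P2=NH2
Op 5: best P0=NH0 P1=NH0 P2=NH2
Op 6: best P0=NH2 P1=NH0 P2=NH2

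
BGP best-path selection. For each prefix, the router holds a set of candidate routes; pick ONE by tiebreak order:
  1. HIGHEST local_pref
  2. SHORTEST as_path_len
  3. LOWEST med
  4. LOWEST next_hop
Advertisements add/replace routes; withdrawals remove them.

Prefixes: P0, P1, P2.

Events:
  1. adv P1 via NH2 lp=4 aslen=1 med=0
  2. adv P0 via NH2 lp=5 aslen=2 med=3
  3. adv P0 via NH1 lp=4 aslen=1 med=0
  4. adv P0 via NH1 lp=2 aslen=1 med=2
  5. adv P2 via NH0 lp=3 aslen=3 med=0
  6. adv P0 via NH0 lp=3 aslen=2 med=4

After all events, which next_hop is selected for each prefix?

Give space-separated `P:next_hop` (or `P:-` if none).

Answer: P0:NH2 P1:NH2 P2:NH0

Derivation:
Op 1: best P0=- P1=NH2 P2=-
Op 2: best P0=NH2 P1=NH2 P2=-
Op 3: best P0=NH2 P1=NH2 P2=-
Op 4: best P0=NH2 P1=NH2 P2=-
Op 5: best P0=NH2 P1=NH2 P2=NH0
Op 6: best P0=NH2 P1=NH2 P2=NH0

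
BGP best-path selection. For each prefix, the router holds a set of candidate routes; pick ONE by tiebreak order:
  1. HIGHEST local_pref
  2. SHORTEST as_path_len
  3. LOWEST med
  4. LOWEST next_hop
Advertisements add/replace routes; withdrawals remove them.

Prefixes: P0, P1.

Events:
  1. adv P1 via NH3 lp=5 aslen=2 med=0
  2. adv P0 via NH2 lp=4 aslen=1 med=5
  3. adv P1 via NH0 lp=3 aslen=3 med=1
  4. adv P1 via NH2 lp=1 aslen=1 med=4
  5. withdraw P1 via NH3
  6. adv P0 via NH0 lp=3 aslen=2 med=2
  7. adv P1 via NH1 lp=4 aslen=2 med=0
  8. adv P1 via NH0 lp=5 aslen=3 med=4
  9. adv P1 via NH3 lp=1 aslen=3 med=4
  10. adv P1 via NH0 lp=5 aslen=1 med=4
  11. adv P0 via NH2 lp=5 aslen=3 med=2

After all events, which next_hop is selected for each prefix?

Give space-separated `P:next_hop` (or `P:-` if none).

Answer: P0:NH2 P1:NH0

Derivation:
Op 1: best P0=- P1=NH3
Op 2: best P0=NH2 P1=NH3
Op 3: best P0=NH2 P1=NH3
Op 4: best P0=NH2 P1=NH3
Op 5: best P0=NH2 P1=NH0
Op 6: best P0=NH2 P1=NH0
Op 7: best P0=NH2 P1=NH1
Op 8: best P0=NH2 P1=NH0
Op 9: best P0=NH2 P1=NH0
Op 10: best P0=NH2 P1=NH0
Op 11: best P0=NH2 P1=NH0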